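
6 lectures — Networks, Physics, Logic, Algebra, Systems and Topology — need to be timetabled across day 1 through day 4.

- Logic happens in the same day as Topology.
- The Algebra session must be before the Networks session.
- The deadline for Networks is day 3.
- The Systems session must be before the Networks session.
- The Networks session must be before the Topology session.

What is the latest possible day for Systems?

Downstream work caps Systems at day 2.
Systems at day 2 is achievable: Physics in day 1, Networks in day 3, Systems in day 2, Topology in day 4, Algebra in day 1, Logic in day 4.

day 2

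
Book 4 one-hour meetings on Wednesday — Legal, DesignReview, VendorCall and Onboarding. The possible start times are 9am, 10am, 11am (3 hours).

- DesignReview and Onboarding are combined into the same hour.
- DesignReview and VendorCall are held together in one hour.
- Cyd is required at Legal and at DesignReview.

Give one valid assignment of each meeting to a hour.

DesignReview=10am, Legal=9am, VendorCall=10am, Onboarding=10am

Checking: Legal(9am) != DesignReview(10am); DesignReview = Onboarding = 10am; DesignReview = VendorCall = 10am.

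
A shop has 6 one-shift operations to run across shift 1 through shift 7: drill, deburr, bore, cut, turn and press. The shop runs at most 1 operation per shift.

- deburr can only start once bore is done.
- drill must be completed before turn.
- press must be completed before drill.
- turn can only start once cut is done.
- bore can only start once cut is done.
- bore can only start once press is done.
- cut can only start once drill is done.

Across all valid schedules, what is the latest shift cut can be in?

Precedence pushes cut to at least shift 3; downstream work caps cut at shift 5.
cut at shift 4 is achievable: deburr in shift 7; press in shift 1; bore in shift 5; cut in shift 4; turn in shift 6; drill in shift 2.
Nothing later works — the capacity limit rule out every shift after shift 4.

shift 4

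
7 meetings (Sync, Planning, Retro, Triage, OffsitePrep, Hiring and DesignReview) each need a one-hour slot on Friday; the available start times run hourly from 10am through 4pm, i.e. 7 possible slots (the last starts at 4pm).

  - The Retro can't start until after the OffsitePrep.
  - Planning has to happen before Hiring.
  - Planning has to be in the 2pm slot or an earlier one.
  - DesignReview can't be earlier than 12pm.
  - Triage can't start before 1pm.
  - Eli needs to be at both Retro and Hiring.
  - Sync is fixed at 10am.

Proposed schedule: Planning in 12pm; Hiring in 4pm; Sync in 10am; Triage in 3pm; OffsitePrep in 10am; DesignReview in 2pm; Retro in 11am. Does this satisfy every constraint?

Sync is fixed at 10am — holds.
Planning has to be in the 2pm slot or an earlier one — holds.
Eli needs to be at both Retro and Hiring — holds.
The Retro can't start until after the OffsitePrep — holds.
Triage can't start before 1pm — holds.
DesignReview can't be earlier than 12pm — holds.
Planning has to happen before Hiring — holds.

Yes, all constraints hold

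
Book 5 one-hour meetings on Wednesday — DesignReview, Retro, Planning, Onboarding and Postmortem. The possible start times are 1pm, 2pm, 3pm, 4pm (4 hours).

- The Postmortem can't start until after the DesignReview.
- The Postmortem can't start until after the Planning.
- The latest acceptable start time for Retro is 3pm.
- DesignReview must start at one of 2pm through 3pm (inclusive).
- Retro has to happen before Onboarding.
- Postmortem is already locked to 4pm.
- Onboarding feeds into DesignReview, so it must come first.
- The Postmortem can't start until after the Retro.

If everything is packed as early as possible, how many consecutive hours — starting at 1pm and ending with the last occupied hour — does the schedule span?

4

The precedence chain requires at least 4 distinct hours.
4 works (last occupied hour: 4pm): for example Onboarding=2pm, Planning=1pm, Postmortem=4pm, Retro=1pm, DesignReview=3pm.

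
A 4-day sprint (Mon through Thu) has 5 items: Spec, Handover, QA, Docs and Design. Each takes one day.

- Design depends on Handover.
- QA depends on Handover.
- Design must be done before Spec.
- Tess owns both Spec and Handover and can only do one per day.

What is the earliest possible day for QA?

Precedence pushes QA to at least Tue.
QA at Tue is achievable: Spec=Wed; Design=Tue; QA=Tue; Handover=Mon; Docs=Mon.

Tue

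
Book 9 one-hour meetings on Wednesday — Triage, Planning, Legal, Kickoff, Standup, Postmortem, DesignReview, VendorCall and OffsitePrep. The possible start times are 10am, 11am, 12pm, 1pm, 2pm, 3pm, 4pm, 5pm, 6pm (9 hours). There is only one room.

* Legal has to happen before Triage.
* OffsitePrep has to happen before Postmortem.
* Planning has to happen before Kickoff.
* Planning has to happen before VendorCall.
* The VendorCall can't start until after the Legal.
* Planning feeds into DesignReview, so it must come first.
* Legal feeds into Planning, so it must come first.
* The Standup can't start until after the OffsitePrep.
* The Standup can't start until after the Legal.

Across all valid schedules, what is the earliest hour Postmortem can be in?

11am

Precedence pushes Postmortem to at least 11am.
Postmortem at 11am is achievable: VendorCall -> 3pm; OffsitePrep -> 10am; Legal -> 12pm; Kickoff -> 5pm; DesignReview -> 6pm; Planning -> 1pm; Triage -> 4pm; Standup -> 2pm; Postmortem -> 11am.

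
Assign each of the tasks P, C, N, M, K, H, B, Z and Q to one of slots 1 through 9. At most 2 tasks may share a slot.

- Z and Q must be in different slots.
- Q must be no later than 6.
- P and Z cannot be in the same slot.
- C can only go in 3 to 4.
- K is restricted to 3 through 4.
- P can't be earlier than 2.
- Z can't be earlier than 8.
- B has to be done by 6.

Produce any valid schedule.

P -> 2, H -> 4, B -> 1, K -> 3, Z -> 8, M -> 4, C -> 3, N -> 2, Q -> 1

Checking: Z(8) != Q(1); P(2) != Z(8); Q=1 in [1,6]; P=2 in [2,9]; C=3 in [3,4]; B=1 in [1,6]; Z=8 in [8,9]; K=3 in [3,4]; max 2 per slot (cap 2).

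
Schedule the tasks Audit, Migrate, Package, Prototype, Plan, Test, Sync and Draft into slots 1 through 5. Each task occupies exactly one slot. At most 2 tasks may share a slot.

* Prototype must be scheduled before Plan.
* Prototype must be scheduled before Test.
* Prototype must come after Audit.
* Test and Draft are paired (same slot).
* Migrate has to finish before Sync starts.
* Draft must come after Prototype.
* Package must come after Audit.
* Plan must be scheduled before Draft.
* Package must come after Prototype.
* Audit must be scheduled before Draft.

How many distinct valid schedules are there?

33

Splitting on Audit: it can be 1 (30), 2 (3). Listing each branch's schedules as (Migrate, Package, Prototype, Plan, Test, Sync, Draft):
Audit=1: (1,3,2,3,4,2,4) (1,3,2,3,4,5,4) (1,3,2,3,5,2,5) (1,3,2,3,5,4,5) (1,3,2,4,5,2,5) (1,3,2,4,5,3,5) (1,3,2,4,5,4,5) (1,4,2,3,5,2,5) (1,4,2,3,5,3,5) (1,4,2,3,5,4,5) (1,4,2,4,5,2,5) (1,4,2,4,5,3,5) (1,4,3,4,5,2,5) (1,4,3,4,5,3,5) (1,5,2,3,4,2,4) (1,5,2,3,4,3,4) (1,5,2,3,4,5,4) (2,3,2,3,4,5,4) (2,3,2,3,5,4,5) (2,3,2,4,5,3,5) (2,3,2,4,5,4,5) (2,4,2,3,5,3,5) (2,4,2,3,5,4,5) (2,4,2,4,5,3,5) (2,4,3,4,5,3,5) (2,5,2,3,4,3,4) (2,5,2,3,4,5,4) (3,3,2,4,5,4,5) (3,4,2,3,5,4,5) (3,5,2,3,4,5,4) — 30.
Audit=2: (1,4,3,4,5,2,5) (1,4,3,4,5,3,5) (2,4,3,4,5,3,5) — 3.
Summing: 30 + 3 = 33.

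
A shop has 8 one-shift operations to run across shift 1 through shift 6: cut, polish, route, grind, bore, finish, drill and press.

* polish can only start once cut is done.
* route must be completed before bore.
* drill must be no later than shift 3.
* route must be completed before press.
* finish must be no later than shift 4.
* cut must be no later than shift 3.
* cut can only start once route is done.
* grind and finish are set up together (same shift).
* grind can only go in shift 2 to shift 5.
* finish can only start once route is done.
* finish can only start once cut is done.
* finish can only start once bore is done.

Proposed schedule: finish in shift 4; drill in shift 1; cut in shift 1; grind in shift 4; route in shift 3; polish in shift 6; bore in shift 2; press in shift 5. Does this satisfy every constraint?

route must be completed before press — holds.
cut can only start once route is done — violated.
finish can only start once bore is done — holds.
finish must be no later than shift 4 — holds.
drill must be no later than shift 3 — holds.
finish can only start once route is done — holds.
grind can only go in shift 2 to shift 5 — holds.
route must be completed before bore — violated.
polish can only start once cut is done — holds.
cut must be no later than shift 3 — holds.
grind and finish are set up together (same shift) — holds.
finish can only start once cut is done — holds.

Invalid. cut can only start once route is done.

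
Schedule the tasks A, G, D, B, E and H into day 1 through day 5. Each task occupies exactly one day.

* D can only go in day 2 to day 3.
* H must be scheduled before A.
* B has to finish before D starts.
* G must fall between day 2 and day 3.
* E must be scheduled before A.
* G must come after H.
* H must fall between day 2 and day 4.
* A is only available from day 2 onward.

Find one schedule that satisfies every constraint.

G -> day 3, E -> day 1, A -> day 3, D -> day 2, B -> day 1, H -> day 2

Checking: H(day 2) before G(day 3); H(day 2) before A(day 3); B(day 1) before D(day 2); E(day 1) before A(day 3); H=day 2 in [day 2,day 4]; A=day 3 in [day 2,day 5]; G=day 3 in [day 2,day 3]; D=day 2 in [day 2,day 3].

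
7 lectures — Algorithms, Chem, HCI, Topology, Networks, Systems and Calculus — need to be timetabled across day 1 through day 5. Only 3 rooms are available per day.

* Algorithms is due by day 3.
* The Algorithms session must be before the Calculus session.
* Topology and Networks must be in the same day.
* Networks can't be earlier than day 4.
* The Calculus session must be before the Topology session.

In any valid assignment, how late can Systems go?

Systems at day 5 is achievable: Topology=day 4; HCI=day 1; Algorithms=day 1; Systems=day 5; Calculus=day 2; Networks=day 4; Chem=day 1.

day 5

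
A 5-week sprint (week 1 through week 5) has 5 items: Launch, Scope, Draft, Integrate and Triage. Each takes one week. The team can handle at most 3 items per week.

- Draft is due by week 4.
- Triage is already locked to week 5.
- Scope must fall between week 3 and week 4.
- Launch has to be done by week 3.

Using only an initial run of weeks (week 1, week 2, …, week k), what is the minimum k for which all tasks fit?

5

With at most 3 per week and 5 tasks, at least 2 weeks are needed.
Triage can't be placed before week 5, so the schedule must run through at least week 5.
5 works (last occupied week: week 5): for example Triage in week 5; Scope in week 3; Integrate in week 1; Draft in week 1; Launch in week 1.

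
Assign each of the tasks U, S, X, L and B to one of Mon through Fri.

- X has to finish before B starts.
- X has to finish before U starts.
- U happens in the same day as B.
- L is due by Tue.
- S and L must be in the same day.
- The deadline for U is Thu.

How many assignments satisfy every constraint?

12

Splitting on U: it can be Tue (2), Wed (4), Thu (6). Listing each branch's schedules as (S, X, L, B):
U=Tue: (Mon,Mon,Mon,Tue) (Tue,Mon,Tue,Tue) — 2.
U=Wed: (Mon,Mon,Mon,Wed) (Mon,Tue,Mon,Wed) (Tue,Mon,Tue,Wed) (Tue,Tue,Tue,Wed) — 4.
U=Thu: (Mon,Mon,Mon,Thu) (Mon,Tue,Mon,Thu) (Mon,Wed,Mon,Thu) (Tue,Mon,Tue,Thu) (Tue,Tue,Tue,Thu) (Tue,Wed,Tue,Thu) — 6.
Summing: 2 + 4 + 6 = 12.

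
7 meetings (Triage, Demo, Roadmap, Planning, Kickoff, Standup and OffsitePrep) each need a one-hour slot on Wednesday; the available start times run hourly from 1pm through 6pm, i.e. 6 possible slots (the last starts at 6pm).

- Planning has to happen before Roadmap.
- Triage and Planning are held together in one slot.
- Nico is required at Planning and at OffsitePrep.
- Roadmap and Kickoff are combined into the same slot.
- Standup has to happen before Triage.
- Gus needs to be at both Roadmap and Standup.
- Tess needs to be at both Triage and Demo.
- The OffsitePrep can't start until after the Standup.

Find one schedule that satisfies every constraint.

Planning=2pm; Triage=2pm; Demo=1pm; Roadmap=3pm; Standup=1pm; OffsitePrep=3pm; Kickoff=3pm

Checking: Standup(1pm) before Triage(2pm); Standup(1pm) before OffsitePrep(3pm); Planning(2pm) before Roadmap(3pm); Triage(2pm) != Demo(1pm); Roadmap(3pm) != Standup(1pm); Planning(2pm) != OffsitePrep(3pm); Roadmap = Kickoff = 3pm; Triage = Planning = 2pm.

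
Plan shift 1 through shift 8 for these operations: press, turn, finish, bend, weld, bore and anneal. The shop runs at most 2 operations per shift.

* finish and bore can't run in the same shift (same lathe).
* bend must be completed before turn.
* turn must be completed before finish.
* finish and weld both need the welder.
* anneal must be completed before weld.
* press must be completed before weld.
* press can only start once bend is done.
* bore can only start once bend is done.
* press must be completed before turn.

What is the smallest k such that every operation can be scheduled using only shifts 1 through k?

4 shifts

The precedence chain requires at least 4 distinct shifts.
With at most 2 per shift and 7 operations, at least 4 shifts are needed.
4 works (last occupied shift: shift 4): for example bend in shift 1; weld in shift 3; press in shift 2; anneal in shift 1; turn in shift 3; bore in shift 2; finish in shift 4.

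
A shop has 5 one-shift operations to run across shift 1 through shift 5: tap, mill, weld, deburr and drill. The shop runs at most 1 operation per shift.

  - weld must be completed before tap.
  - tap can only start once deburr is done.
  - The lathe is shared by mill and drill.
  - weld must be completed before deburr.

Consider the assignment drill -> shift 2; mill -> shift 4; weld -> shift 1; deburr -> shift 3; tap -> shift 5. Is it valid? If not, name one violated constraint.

The lathe is shared by mill and drill — holds.
weld must be completed before deburr — holds.
tap can only start once deburr is done — holds.
weld must be completed before tap — holds.
The shop runs at most 1 operation per shift — holds.

Yes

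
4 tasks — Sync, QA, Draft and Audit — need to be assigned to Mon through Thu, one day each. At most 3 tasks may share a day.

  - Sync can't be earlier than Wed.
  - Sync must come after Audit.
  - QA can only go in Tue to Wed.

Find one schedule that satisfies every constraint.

QA=Tue, Sync=Wed, Audit=Mon, Draft=Mon

Checking: Audit(Mon) before Sync(Wed); Sync=Wed in [Wed,Thu]; QA=Tue in [Tue,Wed]; max 2 per day (cap 3).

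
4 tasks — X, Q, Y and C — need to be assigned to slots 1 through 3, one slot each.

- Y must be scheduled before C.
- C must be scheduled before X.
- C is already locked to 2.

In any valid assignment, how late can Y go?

1

Downstream work caps Y at 1.
Y at 1 is achievable: C=2; Y=1; Q=1; X=3.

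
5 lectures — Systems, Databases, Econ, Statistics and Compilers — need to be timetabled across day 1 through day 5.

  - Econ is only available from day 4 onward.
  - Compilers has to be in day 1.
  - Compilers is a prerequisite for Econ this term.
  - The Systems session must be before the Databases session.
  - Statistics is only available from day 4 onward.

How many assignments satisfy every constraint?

Splitting on Systems: it can be day 1 (16), day 2 (12), day 3 (8), day 4 (4). Listing each branch's schedules as (Databases, Econ, Statistics, Compilers) by day number:
Systems=day 1: (2,4,4,1) (2,4,5,1) (2,5,4,1) (2,5,5,1) (3,4,4,1) (3,4,5,1) (3,5,4,1) (3,5,5,1) (4,4,4,1) (4,4,5,1) (4,5,4,1) (4,5,5,1) (5,4,4,1) (5,4,5,1) (5,5,4,1) (5,5,5,1) — 16.
Systems=day 2: (3,4,4,1) (3,4,5,1) (3,5,4,1) (3,5,5,1) (4,4,4,1) (4,4,5,1) (4,5,4,1) (4,5,5,1) (5,4,4,1) (5,4,5,1) (5,5,4,1) (5,5,5,1) — 12.
Systems=day 3: (4,4,4,1) (4,4,5,1) (4,5,4,1) (4,5,5,1) (5,4,4,1) (5,4,5,1) (5,5,4,1) (5,5,5,1) — 8.
Systems=day 4: (5,4,4,1) (5,4,5,1) (5,5,4,1) (5,5,5,1) — 4.
Summing: 16 + 12 + 8 + 4 = 40.

40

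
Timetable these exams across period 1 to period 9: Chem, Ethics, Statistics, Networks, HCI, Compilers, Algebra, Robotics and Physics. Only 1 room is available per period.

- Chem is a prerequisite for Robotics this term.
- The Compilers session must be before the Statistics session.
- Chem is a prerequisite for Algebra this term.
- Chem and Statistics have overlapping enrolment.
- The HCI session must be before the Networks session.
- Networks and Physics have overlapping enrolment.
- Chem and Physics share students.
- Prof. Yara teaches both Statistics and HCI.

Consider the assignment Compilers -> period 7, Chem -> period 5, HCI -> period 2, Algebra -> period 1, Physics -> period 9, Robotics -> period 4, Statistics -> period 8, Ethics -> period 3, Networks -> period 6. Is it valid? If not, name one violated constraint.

Chem is a prerequisite for Algebra this term — violated.
Chem and Physics share students — holds.
The HCI session must be before the Networks session — holds.
Chem is a prerequisite for Robotics this term — violated.
The Compilers session must be before the Statistics session — holds.
Networks and Physics have overlapping enrolment — holds.
Only 1 room is available per period — holds.
Chem and Statistics have overlapping enrolment — holds.
Prof. Yara teaches both Statistics and HCI — holds.

No — it violates: Chem is a prerequisite for Algebra this term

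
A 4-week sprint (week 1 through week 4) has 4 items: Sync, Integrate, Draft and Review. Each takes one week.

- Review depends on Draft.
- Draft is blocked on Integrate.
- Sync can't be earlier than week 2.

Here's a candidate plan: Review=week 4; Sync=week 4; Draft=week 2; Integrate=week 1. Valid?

Yes

Review depends on Draft — holds.
Draft is blocked on Integrate — holds.
Sync can't be earlier than week 2 — holds.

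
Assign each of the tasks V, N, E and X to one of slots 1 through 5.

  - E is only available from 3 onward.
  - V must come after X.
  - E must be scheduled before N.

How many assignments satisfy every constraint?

Splitting on V: it can be 2 (3), 3 (6), 4 (9), 5 (12). Listing each branch's schedules as (N, E, X):
V=2: (4,3,1) (5,3,1) (5,4,1) — 3.
V=3: (4,3,1) (4,3,2) (5,3,1) (5,3,2) (5,4,1) (5,4,2) — 6.
V=4: (4,3,1) (4,3,2) (4,3,3) (5,3,1) (5,3,2) (5,3,3) (5,4,1) (5,4,2) (5,4,3) — 9.
V=5: (4,3,1) (4,3,2) (4,3,3) (4,3,4) (5,3,1) (5,3,2) (5,3,3) (5,3,4) (5,4,1) (5,4,2) (5,4,3) (5,4,4) — 12.
Summing: 3 + 6 + 9 + 12 = 30.

30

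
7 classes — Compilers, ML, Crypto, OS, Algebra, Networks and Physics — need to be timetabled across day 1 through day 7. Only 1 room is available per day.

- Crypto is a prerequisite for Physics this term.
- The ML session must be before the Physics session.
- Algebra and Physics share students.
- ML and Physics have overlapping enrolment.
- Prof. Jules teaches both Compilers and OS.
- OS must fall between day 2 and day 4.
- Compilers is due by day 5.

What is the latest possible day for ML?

day 6

Downstream work caps ML at day 6.
ML at day 6 is achievable: Physics=day 7, Crypto=day 3, Compilers=day 1, OS=day 2, Networks=day 5, Algebra=day 4, ML=day 6.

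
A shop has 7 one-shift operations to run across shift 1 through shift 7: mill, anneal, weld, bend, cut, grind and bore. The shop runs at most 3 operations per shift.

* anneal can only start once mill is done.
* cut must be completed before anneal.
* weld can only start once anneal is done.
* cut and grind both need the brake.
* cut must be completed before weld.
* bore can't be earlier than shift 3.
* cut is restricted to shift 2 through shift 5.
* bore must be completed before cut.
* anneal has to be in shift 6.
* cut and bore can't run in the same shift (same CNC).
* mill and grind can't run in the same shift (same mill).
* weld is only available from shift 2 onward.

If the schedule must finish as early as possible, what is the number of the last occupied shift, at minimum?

shift 7

The precedence chain requires at least 4 distinct shifts.
With at most 3 per shift and 7 operations, at least 3 shifts are needed.
Propagating the time windows through the other constraints, weld can't land before shift 7, so the schedule must run through at least shift 7.
7 works (last occupied shift: shift 7): for example grind in shift 2, bore in shift 3, cut in shift 4, mill in shift 1, anneal in shift 6, weld in shift 7, bend in shift 1.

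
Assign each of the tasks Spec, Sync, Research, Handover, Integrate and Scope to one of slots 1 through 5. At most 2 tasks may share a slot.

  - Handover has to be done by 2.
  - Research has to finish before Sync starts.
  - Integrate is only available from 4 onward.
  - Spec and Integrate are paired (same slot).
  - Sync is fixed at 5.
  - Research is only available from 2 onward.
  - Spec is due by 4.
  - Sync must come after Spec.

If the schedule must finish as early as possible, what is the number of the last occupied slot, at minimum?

slot 5

The precedence chain requires at least 2 distinct slots.
With at most 2 per slot and 6 tasks, at least 3 slots are needed.
Sync can't be placed before 5, so the schedule must run through at least slot 5.
5 works (last occupied slot: 5): for example Scope=1, Handover=1, Research=2, Sync=5, Spec=4, Integrate=4.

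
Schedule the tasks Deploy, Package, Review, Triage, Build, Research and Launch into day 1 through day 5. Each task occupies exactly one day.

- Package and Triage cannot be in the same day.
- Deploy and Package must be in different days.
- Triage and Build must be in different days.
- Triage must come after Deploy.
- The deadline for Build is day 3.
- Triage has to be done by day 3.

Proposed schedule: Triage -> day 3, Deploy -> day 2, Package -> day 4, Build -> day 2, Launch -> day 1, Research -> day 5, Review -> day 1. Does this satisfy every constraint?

Yes

Triage has to be done by day 3 — holds.
Triage must come after Deploy — holds.
Package and Triage cannot be in the same day — holds.
Triage and Build must be in different days — holds.
The deadline for Build is day 3 — holds.
Deploy and Package must be in different days — holds.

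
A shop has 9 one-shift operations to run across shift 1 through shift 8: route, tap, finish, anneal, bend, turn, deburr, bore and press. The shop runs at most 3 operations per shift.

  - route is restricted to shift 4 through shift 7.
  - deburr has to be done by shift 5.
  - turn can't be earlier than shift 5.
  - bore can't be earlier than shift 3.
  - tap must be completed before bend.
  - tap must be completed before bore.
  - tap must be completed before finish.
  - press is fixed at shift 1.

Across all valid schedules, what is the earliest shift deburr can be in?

shift 1

Deburr's own window allows nothing later than shift 5.
deburr at shift 1 is achievable: finish -> shift 2; bore -> shift 3; deburr -> shift 1; route -> shift 4; press -> shift 1; anneal -> shift 2; bend -> shift 2; tap -> shift 1; turn -> shift 5.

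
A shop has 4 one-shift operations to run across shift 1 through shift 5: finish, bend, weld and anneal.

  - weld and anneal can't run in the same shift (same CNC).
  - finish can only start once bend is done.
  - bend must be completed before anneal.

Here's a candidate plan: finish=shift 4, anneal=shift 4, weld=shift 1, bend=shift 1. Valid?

Yes

weld and anneal can't run in the same shift (same CNC) — holds.
bend must be completed before anneal — holds.
finish can only start once bend is done — holds.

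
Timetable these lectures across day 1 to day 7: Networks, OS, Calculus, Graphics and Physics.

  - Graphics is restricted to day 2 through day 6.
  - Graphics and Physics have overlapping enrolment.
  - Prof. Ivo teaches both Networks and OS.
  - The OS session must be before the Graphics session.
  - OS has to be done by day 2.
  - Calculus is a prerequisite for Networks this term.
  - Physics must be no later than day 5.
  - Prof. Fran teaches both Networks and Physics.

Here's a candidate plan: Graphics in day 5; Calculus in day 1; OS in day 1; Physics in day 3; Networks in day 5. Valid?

Yes, all constraints hold

The OS session must be before the Graphics session — holds.
Calculus is a prerequisite for Networks this term — holds.
Graphics is restricted to day 2 through day 6 — holds.
Graphics and Physics have overlapping enrolment — holds.
Prof. Ivo teaches both Networks and OS — holds.
Prof. Fran teaches both Networks and Physics — holds.
OS has to be done by day 2 — holds.
Physics must be no later than day 5 — holds.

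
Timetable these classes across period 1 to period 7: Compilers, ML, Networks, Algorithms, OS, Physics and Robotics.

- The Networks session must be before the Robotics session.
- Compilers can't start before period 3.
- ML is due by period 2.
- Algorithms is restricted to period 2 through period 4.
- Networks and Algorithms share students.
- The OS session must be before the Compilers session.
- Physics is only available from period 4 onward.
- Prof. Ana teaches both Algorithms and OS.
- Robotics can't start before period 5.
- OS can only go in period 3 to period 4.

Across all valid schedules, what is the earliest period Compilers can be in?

period 4

Compilers is available from period 3; precedence pushes Compilers to at least period 4.
Compilers at period 4 is achievable: OS in period 3, Physics in period 4, Compilers in period 4, Algorithms in period 2, Networks in period 1, ML in period 1, Robotics in period 5.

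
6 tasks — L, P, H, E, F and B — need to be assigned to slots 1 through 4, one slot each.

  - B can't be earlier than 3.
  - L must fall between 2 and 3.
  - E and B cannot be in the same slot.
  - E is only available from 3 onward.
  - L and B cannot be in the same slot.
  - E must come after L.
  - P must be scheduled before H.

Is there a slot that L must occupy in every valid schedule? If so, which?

L is available from 2; L's own window allows nothing later than 3.
So L is pinned to 2.

2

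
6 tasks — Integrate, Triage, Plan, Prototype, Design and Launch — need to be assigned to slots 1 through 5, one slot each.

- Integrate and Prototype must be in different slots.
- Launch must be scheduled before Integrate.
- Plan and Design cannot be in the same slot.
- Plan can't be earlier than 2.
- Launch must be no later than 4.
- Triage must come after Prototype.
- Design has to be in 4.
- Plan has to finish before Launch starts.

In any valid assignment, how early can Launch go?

Precedence pushes Launch to at least 3; Launch's own window allows nothing later than 4.
Launch at 3 is achievable: Design -> 4, Launch -> 3, Triage -> 2, Prototype -> 1, Integrate -> 4, Plan -> 2.

3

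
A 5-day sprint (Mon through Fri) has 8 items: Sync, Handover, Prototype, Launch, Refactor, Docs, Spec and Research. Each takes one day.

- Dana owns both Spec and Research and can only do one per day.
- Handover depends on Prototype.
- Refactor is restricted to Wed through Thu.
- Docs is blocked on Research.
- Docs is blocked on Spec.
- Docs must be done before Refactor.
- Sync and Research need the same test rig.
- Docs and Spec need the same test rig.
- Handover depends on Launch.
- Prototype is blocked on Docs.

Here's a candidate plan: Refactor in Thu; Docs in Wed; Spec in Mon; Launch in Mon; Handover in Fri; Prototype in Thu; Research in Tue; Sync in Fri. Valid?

Valid

Handover depends on Prototype — holds.
Sync and Research need the same test rig — holds.
Refactor is restricted to Wed through Thu — holds.
Docs is blocked on Spec — holds.
Dana owns both Spec and Research and can only do one per day — holds.
Handover depends on Launch — holds.
Prototype is blocked on Docs — holds.
Docs and Spec need the same test rig — holds.
Docs is blocked on Research — holds.
Docs must be done before Refactor — holds.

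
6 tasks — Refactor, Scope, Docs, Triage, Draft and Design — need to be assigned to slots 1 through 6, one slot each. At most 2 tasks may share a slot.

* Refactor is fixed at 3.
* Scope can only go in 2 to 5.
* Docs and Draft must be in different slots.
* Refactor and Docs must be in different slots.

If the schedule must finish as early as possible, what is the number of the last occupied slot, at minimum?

With at most 2 per slot and 6 tasks, at least 3 slots are needed.
Refactor can't be placed before 3, so the schedule must run through at least slot 3.
3 works (last occupied slot: 3): for example Design -> 3, Draft -> 2, Refactor -> 3, Docs -> 1, Triage -> 1, Scope -> 2.

slot 3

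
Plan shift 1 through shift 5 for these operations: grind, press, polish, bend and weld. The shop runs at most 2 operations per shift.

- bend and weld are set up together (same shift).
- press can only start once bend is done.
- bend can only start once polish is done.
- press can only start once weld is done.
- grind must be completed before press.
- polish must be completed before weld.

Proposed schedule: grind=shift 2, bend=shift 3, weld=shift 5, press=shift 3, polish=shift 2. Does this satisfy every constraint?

bend can only start once polish is done — holds.
polish must be completed before weld — holds.
bend and weld are set up together (same shift) — violated.
press can only start once bend is done — violated.
press can only start once weld is done — violated.
grind must be completed before press — holds.
The shop runs at most 2 operations per shift — holds.

No — it violates: press can only start once weld is done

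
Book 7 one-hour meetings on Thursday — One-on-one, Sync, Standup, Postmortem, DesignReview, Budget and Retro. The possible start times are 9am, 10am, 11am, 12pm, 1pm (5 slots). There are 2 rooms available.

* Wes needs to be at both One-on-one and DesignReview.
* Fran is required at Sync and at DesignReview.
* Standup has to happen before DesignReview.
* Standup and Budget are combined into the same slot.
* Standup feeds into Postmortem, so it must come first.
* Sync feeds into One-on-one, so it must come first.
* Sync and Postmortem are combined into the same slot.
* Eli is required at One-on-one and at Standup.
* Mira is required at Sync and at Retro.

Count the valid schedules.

Splitting on One-on-one: it can be 11am (6), 12pm (15), 1pm (24). Listing each branch's schedules as (Sync, Standup, Postmortem, DesignReview, Budget, Retro):
One-on-one=11am: (10am,9am,10am,12pm,9am,11am) (10am,9am,10am,12pm,9am,12pm) (10am,9am,10am,12pm,9am,1pm) (10am,9am,10am,1pm,9am,11am) (10am,9am,10am,1pm,9am,12pm) (10am,9am,10am,1pm,9am,1pm) — 6.
One-on-one=12pm: (10am,9am,10am,11am,9am,11am) (10am,9am,10am,11am,9am,12pm) (10am,9am,10am,11am,9am,1pm) (10am,9am,10am,1pm,9am,11am) (10am,9am,10am,1pm,9am,12pm) (10am,9am,10am,1pm,9am,1pm) (11am,9am,11am,10am,9am,10am) (11am,9am,11am,10am,9am,12pm) (11am,9am,11am,10am,9am,1pm) (11am,9am,11am,1pm,9am,10am) (11am,9am,11am,1pm,9am,12pm) (11am,9am,11am,1pm,9am,1pm) (11am,10am,11am,1pm,10am,9am) (11am,10am,11am,1pm,10am,12pm) (11am,10am,11am,1pm,10am,1pm) — 15.
One-on-one=1pm: (10am,9am,10am,11am,9am,11am) (10am,9am,10am,11am,9am,12pm) (10am,9am,10am,11am,9am,1pm) (10am,9am,10am,12pm,9am,11am) (10am,9am,10am,12pm,9am,12pm) (10am,9am,10am,12pm,9am,1pm) (11am,9am,11am,10am,9am,10am) (11am,9am,11am,10am,9am,12pm) (11am,9am,11am,10am,9am,1pm) (11am,9am,11am,12pm,9am,10am) (11am,9am,11am,12pm,9am,12pm) (11am,9am,11am,12pm,9am,1pm) (11am,10am,11am,12pm,10am,9am) (11am,10am,11am,12pm,10am,12pm) (11am,10am,11am,12pm,10am,1pm) (12pm,9am,12pm,10am,9am,10am) (12pm,9am,12pm,10am,9am,11am) (12pm,9am,12pm,10am,9am,1pm) (12pm,9am,12pm,11am,9am,10am) (12pm,9am,12pm,11am,9am,11am) (12pm,9am,12pm,11am,9am,1pm) (12pm,10am,12pm,11am,10am,9am) (12pm,10am,12pm,11am,10am,11am) (12pm,10am,12pm,11am,10am,1pm) — 24.
Summing: 6 + 15 + 24 = 45.

45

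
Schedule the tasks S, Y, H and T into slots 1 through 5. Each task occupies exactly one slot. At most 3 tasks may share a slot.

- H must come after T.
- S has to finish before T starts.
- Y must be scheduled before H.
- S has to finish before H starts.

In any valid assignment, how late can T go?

4

Precedence pushes T to at least 2; downstream work caps T at 4.
T at 4 is achievable: Y -> 1; H -> 5; T -> 4; S -> 1.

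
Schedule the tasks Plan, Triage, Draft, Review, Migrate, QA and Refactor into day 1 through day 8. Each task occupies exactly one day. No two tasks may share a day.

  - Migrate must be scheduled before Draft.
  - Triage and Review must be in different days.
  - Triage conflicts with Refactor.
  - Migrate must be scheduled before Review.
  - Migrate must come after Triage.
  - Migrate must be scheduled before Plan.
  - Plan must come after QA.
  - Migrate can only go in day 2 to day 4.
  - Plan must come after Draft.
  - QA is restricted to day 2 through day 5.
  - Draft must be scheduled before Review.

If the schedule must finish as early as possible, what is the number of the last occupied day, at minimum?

day 7

The precedence chain requires at least 4 distinct days.
With at most 1 per day and 7 tasks, at least 7 days are needed.
7 works (last occupied day: day 7): for example Review=day 6; Migrate=day 2; Refactor=day 7; Triage=day 1; Draft=day 4; QA=day 3; Plan=day 5.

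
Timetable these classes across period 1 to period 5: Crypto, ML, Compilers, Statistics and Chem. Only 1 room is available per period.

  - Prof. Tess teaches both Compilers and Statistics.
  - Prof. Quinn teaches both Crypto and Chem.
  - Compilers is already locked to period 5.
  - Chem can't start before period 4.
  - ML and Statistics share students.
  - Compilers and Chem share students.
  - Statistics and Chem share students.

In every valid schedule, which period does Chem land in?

period 4

Chem's window is period 4–period 5.
Compilers is fixed at period 5, and Chem can't share a period with Compilers.
So Chem must be period 4.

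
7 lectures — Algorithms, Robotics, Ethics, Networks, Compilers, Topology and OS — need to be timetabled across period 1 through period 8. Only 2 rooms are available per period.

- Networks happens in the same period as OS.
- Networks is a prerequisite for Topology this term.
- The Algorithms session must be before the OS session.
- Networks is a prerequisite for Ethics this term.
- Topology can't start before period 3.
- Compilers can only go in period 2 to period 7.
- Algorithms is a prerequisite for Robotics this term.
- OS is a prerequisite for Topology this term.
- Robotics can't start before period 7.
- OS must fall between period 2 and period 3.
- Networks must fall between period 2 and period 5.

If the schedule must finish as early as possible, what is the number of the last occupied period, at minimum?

The precedence chain requires at least 3 distinct periods.
With at most 2 per period and 7 lectures, at least 4 periods are needed.
Robotics can't be placed before period 7, so the schedule must run through at least period 7.
7 works (last occupied period: period 7): for example Ethics in period 4, Algorithms in period 1, Networks in period 2, OS in period 2, Topology in period 3, Robotics in period 7, Compilers in period 3.

7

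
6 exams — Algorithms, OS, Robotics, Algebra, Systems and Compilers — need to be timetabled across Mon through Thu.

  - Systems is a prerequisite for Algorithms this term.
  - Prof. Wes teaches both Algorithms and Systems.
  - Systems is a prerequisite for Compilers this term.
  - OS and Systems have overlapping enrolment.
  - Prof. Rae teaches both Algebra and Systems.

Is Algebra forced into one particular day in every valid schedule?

No

Algebra can be Mon (e.g. OS in Mon; Algorithms in Wed; Systems in Tue; Robotics in Mon; Algebra in Mon; Compilers in Wed) or Tue (e.g. OS in Tue; Algebra in Tue; Systems in Mon; Algorithms in Tue; Robotics in Mon; Compilers in Tue).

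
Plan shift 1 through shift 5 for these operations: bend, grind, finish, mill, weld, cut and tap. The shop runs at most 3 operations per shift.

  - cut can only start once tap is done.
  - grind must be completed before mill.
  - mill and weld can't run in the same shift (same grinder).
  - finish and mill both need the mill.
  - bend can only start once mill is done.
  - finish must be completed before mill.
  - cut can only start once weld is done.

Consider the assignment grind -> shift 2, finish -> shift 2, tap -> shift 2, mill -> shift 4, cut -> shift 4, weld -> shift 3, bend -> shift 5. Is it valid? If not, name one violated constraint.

Yes, all constraints hold

finish and mill both need the mill — holds.
bend can only start once mill is done — holds.
grind must be completed before mill — holds.
cut can only start once tap is done — holds.
mill and weld can't run in the same shift (same grinder) — holds.
finish must be completed before mill — holds.
The shop runs at most 3 operations per shift — holds.
cut can only start once weld is done — holds.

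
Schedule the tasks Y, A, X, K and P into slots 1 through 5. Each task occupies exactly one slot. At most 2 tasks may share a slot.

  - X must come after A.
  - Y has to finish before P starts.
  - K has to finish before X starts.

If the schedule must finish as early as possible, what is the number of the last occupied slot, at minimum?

3

The precedence chain requires at least 2 distinct slots.
With at most 2 per slot and 5 tasks, at least 3 slots are needed.
3 works (last occupied slot: 3): for example P -> 3; Y -> 2; X -> 2; A -> 1; K -> 1.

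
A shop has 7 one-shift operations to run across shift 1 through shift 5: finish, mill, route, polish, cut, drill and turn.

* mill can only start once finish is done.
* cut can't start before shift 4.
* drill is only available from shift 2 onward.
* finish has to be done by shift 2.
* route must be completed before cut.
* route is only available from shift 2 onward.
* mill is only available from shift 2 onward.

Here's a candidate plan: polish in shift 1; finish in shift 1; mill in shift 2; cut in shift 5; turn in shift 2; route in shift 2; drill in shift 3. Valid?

cut can't start before shift 4 — holds.
finish has to be done by shift 2 — holds.
route is only available from shift 2 onward — holds.
drill is only available from shift 2 onward — holds.
mill is only available from shift 2 onward — holds.
route must be completed before cut — holds.
mill can only start once finish is done — holds.

Yes, all constraints hold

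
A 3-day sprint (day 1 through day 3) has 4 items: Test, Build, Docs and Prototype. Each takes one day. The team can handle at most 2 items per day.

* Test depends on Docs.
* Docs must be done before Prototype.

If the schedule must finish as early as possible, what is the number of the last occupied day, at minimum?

day 2

The precedence chain requires at least 2 distinct days.
With at most 2 per day and 4 tasks, at least 2 days are needed.
2 works (last occupied day: day 2): for example Test -> day 2, Prototype -> day 2, Build -> day 1, Docs -> day 1.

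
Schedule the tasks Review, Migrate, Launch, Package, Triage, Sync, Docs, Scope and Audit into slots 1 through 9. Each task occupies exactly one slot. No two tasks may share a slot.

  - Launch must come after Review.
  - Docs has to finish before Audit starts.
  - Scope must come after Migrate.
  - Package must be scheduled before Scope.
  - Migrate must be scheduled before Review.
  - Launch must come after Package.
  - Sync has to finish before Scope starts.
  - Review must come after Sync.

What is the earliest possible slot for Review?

3

Precedence pushes Review to at least 2; downstream work caps Review at 8.
Review at 3 is achievable: Triage -> 9; Sync -> 2; Launch -> 6; Migrate -> 1; Package -> 4; Audit -> 8; Docs -> 7; Review -> 3; Scope -> 5.
Nothing earlier works — the capacity limit rule out every slot before 3.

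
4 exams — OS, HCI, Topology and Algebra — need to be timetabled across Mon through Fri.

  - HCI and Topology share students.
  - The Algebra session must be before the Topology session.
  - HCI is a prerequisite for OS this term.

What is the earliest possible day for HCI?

Mon

Downstream work caps HCI at Thu.
HCI at Mon is achievable: Algebra=Mon; HCI=Mon; Topology=Tue; OS=Tue.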